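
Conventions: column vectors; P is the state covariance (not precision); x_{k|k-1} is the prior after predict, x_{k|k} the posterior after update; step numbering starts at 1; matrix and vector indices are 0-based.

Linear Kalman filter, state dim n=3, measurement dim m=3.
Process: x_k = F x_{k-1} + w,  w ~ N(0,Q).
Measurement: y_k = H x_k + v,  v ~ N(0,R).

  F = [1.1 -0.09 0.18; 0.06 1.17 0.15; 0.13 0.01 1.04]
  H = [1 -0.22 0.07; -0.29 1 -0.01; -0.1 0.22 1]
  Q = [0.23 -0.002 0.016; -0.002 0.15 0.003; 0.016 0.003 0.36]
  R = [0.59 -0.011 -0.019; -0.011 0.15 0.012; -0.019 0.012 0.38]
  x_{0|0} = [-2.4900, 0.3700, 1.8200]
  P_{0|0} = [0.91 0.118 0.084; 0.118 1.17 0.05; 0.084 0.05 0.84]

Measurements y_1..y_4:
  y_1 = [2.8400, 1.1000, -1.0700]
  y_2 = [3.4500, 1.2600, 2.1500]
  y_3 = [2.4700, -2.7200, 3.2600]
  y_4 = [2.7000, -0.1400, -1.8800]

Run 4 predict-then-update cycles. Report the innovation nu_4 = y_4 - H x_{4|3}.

step 1: x^-=[-2.4447, 0.5565, 1.5728]  P^-=[1.3761 0.1334 0.3957; 0.1334 1.8094 0.2406; 0.3957 0.2406 1.3081]  S=[2.0494 -0.6618 0.2234; -0.6618 1.9954 0.5408; 0.2234 0.5408 1.8103]  K=[0.6914 0.0808 0.0493; 0.1750 0.9319 0.0455; 0.0919 -0.1172 0.7536]  nu=[5.2970, -0.1497, -3.0097]  x^+=[1.0569, 1.2074, -0.1909]  P^+=[0.4334 0.1310 0.0211; 0.1310 0.1764 -0.0006; 0.0211 -0.0006 0.2855]
step 2: x^-=[1.0196, 1.4474, -0.0491]  P^-=[0.7476 0.1872 0.1559; 0.1872 0.4180 0.0740; 0.1559 0.0740 0.6821]  S=[1.2983 -0.1204 0.1187; -0.1204 0.5218 0.1170; 0.1187 0.1170 1.0830]  K=[0.5536 0.0578 0.0460; 0.1401 0.7183 0.0430; 0.0791 -0.0809 0.6306]  nu=[2.7523, 0.1078, 1.9826]  x^+=[2.6408, 1.9957, 1.4102]  P^+=[0.3466 0.1039 0.0195; 0.1039 0.1369 0.0026; 0.0195 0.0026 0.2385]
step 3: x^-=[2.9791, 2.7049, 1.8298]  P^-=[0.6453 0.1499 0.1325; 0.1499 0.3598 0.0651; 0.1325 0.0651 0.6294]  S=[1.2064 -0.1176 0.0977; -0.1176 0.4767 0.1057; 0.0977 0.1057 1.0289]  K=[0.5151 0.0361 0.0455; 0.1255 0.6836 0.0435; 0.0776 -0.0740 0.6131]  nu=[-0.0421, -4.5427, 1.1330]  x^+=[2.8450, -0.3565, 2.8574]  P^+=[0.3219 0.0938 0.0195; 0.0938 0.1289 0.0034; 0.0195 0.0034 0.2318]
step 4: x^-=[3.6759, 0.1823, 3.3379]  P^-=[0.6171 0.1363 0.1277; 0.1363 0.3476 0.0632; 0.1277 0.0632 0.6218]  S=[1.1829 -0.1212 0.0928; -0.1212 0.4700 0.1040; 0.0928 0.1040 1.0210]  K=[0.5030 0.0261 0.0456; 0.1201 0.6754 0.0437; 0.0776 -0.0726 0.6104]  nu=[-1.1695, 0.7771, -4.8904]  x^+=[2.8850, 0.3528, 0.2056]  P^+=[0.3141 0.0902 0.0196; 0.0902 0.1267 0.0036; 0.0196 0.0036 0.2308]

innov = [-1.1695, 0.7771, -4.8904]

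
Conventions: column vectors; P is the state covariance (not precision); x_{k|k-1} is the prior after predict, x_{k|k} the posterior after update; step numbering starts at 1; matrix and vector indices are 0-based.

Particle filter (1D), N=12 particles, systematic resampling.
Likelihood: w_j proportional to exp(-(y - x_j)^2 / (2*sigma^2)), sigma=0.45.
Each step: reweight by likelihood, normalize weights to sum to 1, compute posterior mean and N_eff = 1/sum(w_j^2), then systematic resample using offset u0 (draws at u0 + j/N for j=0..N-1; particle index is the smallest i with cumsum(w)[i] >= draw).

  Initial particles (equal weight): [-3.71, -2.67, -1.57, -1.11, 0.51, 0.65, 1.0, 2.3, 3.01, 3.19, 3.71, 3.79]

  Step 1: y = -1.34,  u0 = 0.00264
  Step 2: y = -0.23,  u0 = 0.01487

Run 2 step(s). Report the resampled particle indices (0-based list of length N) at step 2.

resampled_idx = [2, 7, 7, 7, 8, 8, 9, 9, 10, 10, 11, 11]

step 1: w=[0.0000, 0.0072, 0.4963, 0.4963, 0.0001, 0.0000, 0.0000, 0.0000, 0.0000, 0.0000, 0.0000, 0.0000]  mean=-1.3493  Neff=2.0294  idx=[1, 2, 2, 2, 2, 2, 2, 3, 3, 3, 3, 3]
step 2: w=[0.0000, 0.0147, 0.0147, 0.0147, 0.0147, 0.0147, 0.0147, 0.1824, 0.1824, 0.1824, 0.1824, 0.1824]  mean=-1.1504  Neff=5.9644  idx=[2, 7, 7, 7, 8, 8, 9, 9, 10, 10, 11, 11]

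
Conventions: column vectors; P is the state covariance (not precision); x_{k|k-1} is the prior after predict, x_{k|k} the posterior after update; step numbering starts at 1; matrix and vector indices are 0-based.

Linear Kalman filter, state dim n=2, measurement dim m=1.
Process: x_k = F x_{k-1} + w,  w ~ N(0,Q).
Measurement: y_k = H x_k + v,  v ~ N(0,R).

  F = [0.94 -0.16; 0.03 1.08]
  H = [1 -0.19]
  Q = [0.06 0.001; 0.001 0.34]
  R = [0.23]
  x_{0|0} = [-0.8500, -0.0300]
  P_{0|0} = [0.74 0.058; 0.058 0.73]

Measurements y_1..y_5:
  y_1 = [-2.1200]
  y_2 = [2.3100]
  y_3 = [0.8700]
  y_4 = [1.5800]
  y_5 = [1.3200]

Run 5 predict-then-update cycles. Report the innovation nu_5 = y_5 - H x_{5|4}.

step 1: x^-=[-0.7942, -0.0579]  P^-=[0.7151 -0.0457; -0.0457 1.1959]  S=[1.0056]  K=[0.7197; -0.2714]  nu=[-1.3368]  x^+=[-1.7563, 0.3049]  P^+=[0.1942 0.1507; 0.1507 1.1218]
step 2: x^-=[-1.6997, 0.2766]  P^-=[0.2150 -0.0351; -0.0351 1.6585]  S=[0.5182]  K=[0.4277; -0.6758]  nu=[4.0623]  x^+=[0.0377, -2.4688]  P^+=[0.1202 0.1147; 0.1147 1.4218]
step 3: x^-=[0.4305, -2.6652]  P^-=[0.1681 -0.1254; -0.1254 2.0059]  S=[0.5181]  K=[0.3704; -0.9776]  nu=[-0.0669]  x^+=[0.4057, -2.5998]  P^+=[0.0970 0.0622; 0.0622 1.5107]
step 4: x^-=[0.7973, -2.7957]  P^-=[0.1657 -0.1945; -0.1945 2.1063]  S=[0.5456]  K=[0.3714; -1.0899]  nu=[0.2515]  x^+=[0.8907, -3.0697]  P^+=[0.0904 0.0264; 0.0264 1.4581]
step 5: x^-=[1.3285, -3.2886]  P^-=[0.1693 -0.2218; -0.2218 2.0425]  S=[0.5573]  K=[0.3794; -1.0943]  nu=[-0.6333]  x^+=[1.0882, -2.5956]  P^+=[0.0891 0.0096; 0.0096 1.3752]

innov = [-0.6333]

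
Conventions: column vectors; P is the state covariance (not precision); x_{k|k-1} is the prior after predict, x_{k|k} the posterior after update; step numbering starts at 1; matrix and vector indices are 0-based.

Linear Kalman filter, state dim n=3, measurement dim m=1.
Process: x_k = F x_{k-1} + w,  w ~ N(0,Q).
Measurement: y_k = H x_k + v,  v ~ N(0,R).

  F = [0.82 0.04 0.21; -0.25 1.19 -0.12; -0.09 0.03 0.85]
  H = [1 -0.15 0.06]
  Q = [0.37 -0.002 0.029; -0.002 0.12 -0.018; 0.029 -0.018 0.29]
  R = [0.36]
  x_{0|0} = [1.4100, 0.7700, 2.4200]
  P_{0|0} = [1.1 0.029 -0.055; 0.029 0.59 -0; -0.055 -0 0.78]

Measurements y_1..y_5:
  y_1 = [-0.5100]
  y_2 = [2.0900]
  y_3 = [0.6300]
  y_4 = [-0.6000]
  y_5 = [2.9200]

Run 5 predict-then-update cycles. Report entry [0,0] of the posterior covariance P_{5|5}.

P_post[0,0] = 0.2852

step 1: x^-=[1.6952, 0.2734, 1.9532]  P^-=[1.1279 -0.1828 0.0511; -0.1828 1.0149 -0.0440; 0.0511 -0.0440 0.8712]  S=[1.5757]  K=[0.7352; -0.2143; 0.0698]  nu=[-2.2814]  x^+=[0.0179, 0.7623, 1.7940]  P^+=[0.2763 0.0655 -0.0298; 0.0655 0.9426 -0.0204; -0.0298 -0.0204 0.8636]
step 2: x^-=[0.4219, 0.6873, 1.5462]  P^-=[0.5891 0.0272 0.1443; 0.0272 1.4496 -0.0883; 0.1443 -0.0883 0.9202]  S=[0.9957]  K=[0.5962; -0.1964; 0.2136]  nu=[1.6784]  x^+=[1.4226, 0.3577, 1.9047]  P^+=[0.2351 0.1438 0.0174; 0.1438 1.4112 -0.0465; 0.0174 -0.0465 0.8747]
step 3: x^-=[1.5808, -0.1585, 1.5017]  P^-=[0.5836 0.1197 0.1825; 0.1197 2.0744 -0.1184; 0.1825 -0.1184 0.9194]  S=[0.9817]  K=[0.5873; -0.2022; 0.2601]  nu=[-1.0647]  x^+=[0.9555, 0.0568, 1.2247]  P^+=[0.2449 0.2363 0.0325; 0.2363 2.0343 -0.0668; 0.0325 -0.0668 0.8529]
step 4: x^-=[1.0430, -0.3183, 0.9567]  P^-=[0.6011 0.2301 0.1899; 0.2301 2.9087 -0.1278; 0.1899 -0.1278 0.9004]  S=[0.9859]  K=[0.5863; -0.2169; 0.2669]  nu=[-1.7481]  x^+=[0.0181, 0.0610, 0.4902]  P^+=[0.2623 0.3555 0.0356; 0.3555 2.8624 -0.0707; 0.0356 -0.0707 0.8302]
step 5: x^-=[0.1202, 0.0092, 0.4169]  P^-=[0.6219 0.3802 0.1901; 0.3802 4.0125 -0.1138; 0.1901 -0.1138 0.8835]  S=[0.9862]  K=[0.5844; -0.2317; 0.2638]  nu=[2.7762]  x^+=[1.7425, -0.6341, 1.1492]  P^+=[0.2852 0.5137 0.0380; 0.5137 3.9596 -0.0535; 0.0380 -0.0535 0.8149]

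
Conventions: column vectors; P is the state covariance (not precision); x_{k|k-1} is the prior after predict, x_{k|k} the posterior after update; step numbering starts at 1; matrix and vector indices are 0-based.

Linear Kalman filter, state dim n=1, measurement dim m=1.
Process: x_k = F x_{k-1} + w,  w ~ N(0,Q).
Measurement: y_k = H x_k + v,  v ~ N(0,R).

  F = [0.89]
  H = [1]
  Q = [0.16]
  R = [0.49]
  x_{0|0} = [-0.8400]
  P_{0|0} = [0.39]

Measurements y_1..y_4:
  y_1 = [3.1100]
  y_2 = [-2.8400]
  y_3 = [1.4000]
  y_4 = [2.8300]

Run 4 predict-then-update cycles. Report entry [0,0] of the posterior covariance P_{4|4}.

P_post[0,0] = 0.1913

step 1: x^-=[-0.7476]  P^-=[0.4689]  S=[0.9589]  K=[0.4890]  nu=[3.8576]  x^+=[1.1388]  P^+=[0.2396]
step 2: x^-=[1.0135]  P^-=[0.3498]  S=[0.8398]  K=[0.4165]  nu=[-3.8535]  x^+=[-0.5916]  P^+=[0.2041]
step 3: x^-=[-0.5265]  P^-=[0.3217]  S=[0.8117]  K=[0.3963]  nu=[1.9265]  x^+=[0.2370]  P^+=[0.1942]
step 4: x^-=[0.2109]  P^-=[0.3138]  S=[0.8038]  K=[0.3904]  nu=[2.6191]  x^+=[1.2334]  P^+=[0.1913]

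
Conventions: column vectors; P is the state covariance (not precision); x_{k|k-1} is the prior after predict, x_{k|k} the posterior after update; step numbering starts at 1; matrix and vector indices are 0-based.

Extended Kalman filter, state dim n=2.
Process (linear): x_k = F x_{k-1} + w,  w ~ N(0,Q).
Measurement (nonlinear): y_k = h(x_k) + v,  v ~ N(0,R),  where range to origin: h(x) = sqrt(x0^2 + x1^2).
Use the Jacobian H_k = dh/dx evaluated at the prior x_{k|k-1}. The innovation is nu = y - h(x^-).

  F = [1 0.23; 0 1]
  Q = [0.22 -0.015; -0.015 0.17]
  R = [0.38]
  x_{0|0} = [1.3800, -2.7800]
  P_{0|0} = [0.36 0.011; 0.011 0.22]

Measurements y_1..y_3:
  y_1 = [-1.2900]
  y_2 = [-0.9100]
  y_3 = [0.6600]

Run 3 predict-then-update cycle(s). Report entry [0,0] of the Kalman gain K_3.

K[0,0] = 0.7335

step 1: x^-=[0.7406, -2.7800]  P^-=[0.5967 0.0466; 0.0466 0.3900]  H_jac=[0.2574 -0.9663]  S=[0.7605]  K=[0.1428; -0.4798]  nu=[-4.1670]  x^+=[0.1457, -0.7809]  P^+=[0.5812 0.0987; 0.0987 0.2150]
step 2: x^-=[-0.0339, -0.7809]  P^-=[0.8580 0.1331; 0.1331 0.3850]  H_jac=[-0.0434 -0.9991]  S=[0.7774]  K=[-0.2190; -0.5022]  nu=[-1.6916]  x^+=[0.3365, 0.0686]  P^+=[0.8207 0.0477; 0.0477 0.1889]
step 3: x^-=[0.3523, 0.0686]  P^-=[1.0726 0.0761; 0.0761 0.3589]  H_jac=[0.9816 0.1911]  S=[1.4551]  K=[0.7335; 0.0985]  nu=[0.3011]  x^+=[0.5732, 0.0982]  P^+=[0.2896 -0.0290; -0.0290 0.3448]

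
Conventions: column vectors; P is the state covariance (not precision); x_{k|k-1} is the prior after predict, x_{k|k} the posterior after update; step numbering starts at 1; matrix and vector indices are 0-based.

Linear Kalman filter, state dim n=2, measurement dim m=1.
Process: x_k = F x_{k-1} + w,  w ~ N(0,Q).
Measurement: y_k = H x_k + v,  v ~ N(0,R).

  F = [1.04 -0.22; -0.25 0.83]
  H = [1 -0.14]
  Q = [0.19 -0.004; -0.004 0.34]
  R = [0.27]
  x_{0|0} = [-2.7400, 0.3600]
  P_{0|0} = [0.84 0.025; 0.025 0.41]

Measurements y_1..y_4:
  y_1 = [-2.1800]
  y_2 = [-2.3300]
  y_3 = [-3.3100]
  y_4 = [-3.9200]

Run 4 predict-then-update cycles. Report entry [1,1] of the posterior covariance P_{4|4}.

P_post[1,1] = 0.7145

step 1: x^-=[-2.9288, 0.9838]  P^-=[1.1069 -0.2743; -0.2743 0.6646]  S=[1.4668]  K=[0.7809; -0.2504]  nu=[0.8865]  x^+=[-2.2365, 0.7618]  P^+=[0.2126 0.0125; 0.0125 0.5726]
step 2: x^-=[-2.4936, 1.1914]  P^-=[0.4419 -0.1523; -0.1523 0.7425]  S=[0.7691]  K=[0.6023; -0.3332]  nu=[0.3304]  x^+=[-2.2946, 1.0813]  P^+=[0.1629 0.0020; 0.0020 0.6571]
step 3: x^-=[-2.6243, 1.4711]  P^-=[0.3971 -0.1645; -0.1645 0.8020]  S=[0.7288]  K=[0.5764; -0.3797]  nu=[-0.4798]  x^+=[-2.9008, 1.6533]  P^+=[0.1549 -0.0050; -0.0050 0.6969]
step 4: x^-=[-3.3806, 2.0975]  P^-=[0.3936 -0.1761; -0.1761 0.8319]  S=[0.7292]  K=[0.5736; -0.4012]  nu=[-0.2458]  x^+=[-3.5215, 2.1961]  P^+=[0.1537 -0.0083; -0.0083 0.7145]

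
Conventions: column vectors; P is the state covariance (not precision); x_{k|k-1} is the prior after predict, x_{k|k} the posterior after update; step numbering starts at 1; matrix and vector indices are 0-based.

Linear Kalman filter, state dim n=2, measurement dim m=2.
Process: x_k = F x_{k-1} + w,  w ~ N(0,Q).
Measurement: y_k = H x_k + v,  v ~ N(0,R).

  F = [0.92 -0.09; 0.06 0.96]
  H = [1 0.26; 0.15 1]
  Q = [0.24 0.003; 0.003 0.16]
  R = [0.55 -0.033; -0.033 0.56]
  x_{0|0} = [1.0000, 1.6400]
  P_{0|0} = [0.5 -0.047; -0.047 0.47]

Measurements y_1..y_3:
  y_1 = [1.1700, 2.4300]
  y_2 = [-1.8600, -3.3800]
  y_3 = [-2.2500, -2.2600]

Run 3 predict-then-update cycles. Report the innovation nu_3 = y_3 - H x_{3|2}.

innov = [-1.5656, -1.8045]

step 1: x^-=[0.7724, 1.6344]  P^-=[0.6748 -0.0513; -0.0513 0.5895]  S=[1.2380 0.1682; 0.1682 1.1493]  K=[0.5391 -0.0355; 0.0139 0.5042]  nu=[-0.0273, 0.6797]  x^+=[0.7336, 1.9768]  P^+=[0.3200 -0.0856; -0.0856 0.2947]
step 2: x^-=[0.4970, 1.9417]  P^-=[0.5274 -0.0800; -0.0800 0.4229]  S=[1.0644 0.0730; 0.0730 0.9708]  K=[0.4785 -0.0369; -0.0009 0.4234]  nu=[-2.8618, -5.3962]  x^+=[-0.6734, -0.3404]  P^+=[0.2850 -0.0792; -0.0792 0.2490]
step 3: x^-=[-0.5889, -0.3672]  P^-=[0.4963 -0.0723; -0.0723 0.3814]  S=[1.0345 0.0655; 0.0655 0.9308]  K=[0.4635 -0.0303; 0.0008 0.3980]  nu=[-1.5656, -1.8045]  x^+=[-1.2599, -1.0866]  P^+=[0.2750 -0.0735; -0.0735 0.2339]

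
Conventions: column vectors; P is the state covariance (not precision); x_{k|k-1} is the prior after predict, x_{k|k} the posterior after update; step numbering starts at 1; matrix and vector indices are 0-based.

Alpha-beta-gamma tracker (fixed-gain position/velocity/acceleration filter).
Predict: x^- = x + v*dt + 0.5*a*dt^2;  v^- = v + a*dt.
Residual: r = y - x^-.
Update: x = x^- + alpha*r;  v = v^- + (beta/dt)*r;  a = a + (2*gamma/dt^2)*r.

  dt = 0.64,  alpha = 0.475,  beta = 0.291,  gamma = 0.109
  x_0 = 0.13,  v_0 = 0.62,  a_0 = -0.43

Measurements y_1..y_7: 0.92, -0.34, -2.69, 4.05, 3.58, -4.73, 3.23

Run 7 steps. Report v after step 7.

v_post = 0.7847

step 1: x_pred=0.4387  r=0.4813  x^+=0.6673  v^+=0.5636  a^+=-0.1739
step 2: x_pred=0.9924  r=-1.3324  x^+=0.3595  v^+=-0.1535  a^+=-0.8830
step 3: x_pred=0.0805  r=-2.7705  x^+=-1.2355  v^+=-1.9783  a^+=-2.3575
step 4: x_pred=-2.9845  r=7.0345  x^+=0.3569  v^+=-0.2887  a^+=1.3864
step 5: x_pred=0.4561  r=3.1239  x^+=1.9400  v^+=2.0190  a^+=3.0490
step 6: x_pred=3.8566  r=-8.5866  x^+=-0.2221  v^+=0.0662  a^+=-1.5210
step 7: x_pred=-0.4912  r=3.7212  x^+=1.2764  v^+=0.7847  a^+=0.4595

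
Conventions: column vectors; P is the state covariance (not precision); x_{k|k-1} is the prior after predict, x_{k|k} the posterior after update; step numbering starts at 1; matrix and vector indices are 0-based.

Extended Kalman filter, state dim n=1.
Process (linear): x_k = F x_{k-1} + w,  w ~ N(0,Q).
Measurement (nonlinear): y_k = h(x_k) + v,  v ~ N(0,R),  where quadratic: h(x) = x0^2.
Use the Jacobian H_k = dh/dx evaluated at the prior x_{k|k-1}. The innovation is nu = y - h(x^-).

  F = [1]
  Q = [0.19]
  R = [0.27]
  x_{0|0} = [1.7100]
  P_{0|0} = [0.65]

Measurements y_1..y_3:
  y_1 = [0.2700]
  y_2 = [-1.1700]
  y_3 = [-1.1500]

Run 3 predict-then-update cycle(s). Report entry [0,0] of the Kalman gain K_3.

step 1: x^-=[1.7100]  P^-=[0.8400]  H_jac=[3.4200]  S=[10.0950]  K=[0.2846]  nu=[-2.6541]  x^+=[0.9547]  P^+=[0.0225]
step 2: x^-=[0.9547]  P^-=[0.2125]  H_jac=[1.9094]  S=[1.0446]  K=[0.3884]  nu=[-2.0815]  x^+=[0.1464]  P^+=[0.0549]
step 3: x^-=[0.1464]  P^-=[0.2449]  H_jac=[0.2927]  S=[0.2910]  K=[0.2464]  nu=[-1.1714]  x^+=[-0.1422]  P^+=[0.2273]

K[0,0] = 0.2464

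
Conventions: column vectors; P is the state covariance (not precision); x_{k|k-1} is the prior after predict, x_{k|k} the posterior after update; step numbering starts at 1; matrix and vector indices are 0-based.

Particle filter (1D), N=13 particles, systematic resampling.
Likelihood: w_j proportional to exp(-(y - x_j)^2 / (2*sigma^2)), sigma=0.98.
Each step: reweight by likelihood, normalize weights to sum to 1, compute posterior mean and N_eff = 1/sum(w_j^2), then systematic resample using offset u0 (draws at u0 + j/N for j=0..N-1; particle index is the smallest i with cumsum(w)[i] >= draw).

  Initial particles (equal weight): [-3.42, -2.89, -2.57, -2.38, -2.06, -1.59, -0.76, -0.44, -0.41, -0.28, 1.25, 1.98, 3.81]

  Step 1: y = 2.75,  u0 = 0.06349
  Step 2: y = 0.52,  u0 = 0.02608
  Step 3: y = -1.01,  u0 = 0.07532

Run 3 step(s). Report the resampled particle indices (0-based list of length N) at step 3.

step 1: w=[0.0000, 0.0000, 0.0000, 0.0000, 0.0000, 0.0000, 0.0010, 0.0031, 0.0034, 0.0052, 0.1911, 0.4528, 0.3435]  mean=2.4388  Neff=2.7816  idx=[10, 10, 11, 11, 11, 11, 11, 11, 12, 12, 12, 12, 12]
step 2: w=[0.2158, 0.2158, 0.0939, 0.0939, 0.0939, 0.0939, 0.0939, 0.0939, 0.0010, 0.0010, 0.0010, 0.0010, 0.0010]  mean=1.6742  Neff=6.8477  idx=[0, 0, 0, 1, 1, 1, 2, 3, 4, 5, 5, 6, 7]
step 3: w=[0.1438, 0.1438, 0.1438, 0.1438, 0.1438, 0.1438, 0.0196, 0.0196, 0.0196, 0.0196, 0.0196, 0.0196, 0.0196]  mean=1.3500  Neff=7.8846  idx=[0, 1, 1, 2, 2, 3, 3, 4, 4, 5, 5, 8, 12]

resampled_idx = [0, 1, 1, 2, 2, 3, 3, 4, 4, 5, 5, 8, 12]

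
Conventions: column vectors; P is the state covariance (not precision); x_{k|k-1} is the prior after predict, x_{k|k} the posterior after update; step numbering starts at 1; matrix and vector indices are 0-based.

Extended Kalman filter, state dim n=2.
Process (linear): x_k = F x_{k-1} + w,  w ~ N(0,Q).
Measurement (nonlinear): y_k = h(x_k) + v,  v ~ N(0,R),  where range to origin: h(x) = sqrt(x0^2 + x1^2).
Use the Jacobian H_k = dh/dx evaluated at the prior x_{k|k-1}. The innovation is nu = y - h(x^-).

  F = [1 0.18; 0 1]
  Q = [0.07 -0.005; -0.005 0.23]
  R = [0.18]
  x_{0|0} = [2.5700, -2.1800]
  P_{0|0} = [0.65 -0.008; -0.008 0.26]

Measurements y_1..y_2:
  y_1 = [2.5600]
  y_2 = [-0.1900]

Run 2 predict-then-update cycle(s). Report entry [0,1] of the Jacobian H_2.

H_jac[0,1] = -0.7961

step 1: x^-=[2.1776, -2.1800]  P^-=[0.7255 0.0338; 0.0338 0.4900]  H_jac=[0.7067 -0.7075]  S=[0.7538]  K=[0.6485; -0.4282]  nu=[-0.5213]  x^+=[1.8396, -1.9568]  P^+=[0.4085 0.2431; 0.2431 0.3518]
step 2: x^-=[1.4873, -1.9568]  P^-=[0.5775 0.3014; 0.3014 0.5818]  H_jac=[0.6051 -0.7961]  S=[0.4698]  K=[0.2330; -0.5977]  nu=[-2.6479]  x^+=[0.8704, -0.3742]  P^+=[0.5520 0.3669; 0.3669 0.4140]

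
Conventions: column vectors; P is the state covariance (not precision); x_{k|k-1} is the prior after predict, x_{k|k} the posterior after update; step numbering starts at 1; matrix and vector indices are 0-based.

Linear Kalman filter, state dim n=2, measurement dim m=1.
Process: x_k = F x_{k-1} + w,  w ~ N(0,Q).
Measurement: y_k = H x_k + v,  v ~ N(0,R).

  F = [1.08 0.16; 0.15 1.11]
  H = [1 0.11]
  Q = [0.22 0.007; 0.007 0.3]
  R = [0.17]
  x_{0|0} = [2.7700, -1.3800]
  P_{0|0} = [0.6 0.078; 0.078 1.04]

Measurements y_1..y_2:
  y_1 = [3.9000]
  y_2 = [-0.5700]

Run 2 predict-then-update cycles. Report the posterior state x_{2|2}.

step 1: x^-=[2.7708, -1.1163]  P^-=[0.9734 0.3843; 0.3843 1.6209]  S=[1.2476]  K=[0.8141; 0.4509]  nu=[1.2520]  x^+=[3.7901, -0.5517]  P^+=[0.1465 -0.0737; -0.0737 1.3672]
step 2: x^-=[4.0050, -0.0439]  P^-=[0.4004 0.1834; 0.1834 1.9632]  S=[0.6345]  K=[0.6628; 0.6294]  nu=[-4.5702]  x^+=[0.9757, -2.9203]  P^+=[0.1216 -0.0813; -0.0813 1.7119]

x_post = [0.9757, -2.9203]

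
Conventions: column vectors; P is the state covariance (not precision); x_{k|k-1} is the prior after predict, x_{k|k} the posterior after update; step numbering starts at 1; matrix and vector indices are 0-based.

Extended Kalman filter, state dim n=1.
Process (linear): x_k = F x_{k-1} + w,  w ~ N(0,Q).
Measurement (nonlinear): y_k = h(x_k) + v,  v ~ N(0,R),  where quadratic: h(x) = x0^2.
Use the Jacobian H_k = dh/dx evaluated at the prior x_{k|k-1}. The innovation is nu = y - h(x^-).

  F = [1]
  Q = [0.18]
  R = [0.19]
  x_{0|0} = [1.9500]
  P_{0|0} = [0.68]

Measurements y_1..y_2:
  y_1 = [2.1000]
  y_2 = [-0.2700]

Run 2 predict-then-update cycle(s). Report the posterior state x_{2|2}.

x_post = [0.7530]

step 1: x^-=[1.9500]  P^-=[0.8600]  H_jac=[3.9000]  S=[13.2706]  K=[0.2527]  nu=[-1.7025]  x^+=[1.5197]  P^+=[0.0123]
step 2: x^-=[1.5197]  P^-=[0.1923]  H_jac=[3.0394]  S=[1.9666]  K=[0.2972]  nu=[-2.5795]  x^+=[0.7530]  P^+=[0.0186]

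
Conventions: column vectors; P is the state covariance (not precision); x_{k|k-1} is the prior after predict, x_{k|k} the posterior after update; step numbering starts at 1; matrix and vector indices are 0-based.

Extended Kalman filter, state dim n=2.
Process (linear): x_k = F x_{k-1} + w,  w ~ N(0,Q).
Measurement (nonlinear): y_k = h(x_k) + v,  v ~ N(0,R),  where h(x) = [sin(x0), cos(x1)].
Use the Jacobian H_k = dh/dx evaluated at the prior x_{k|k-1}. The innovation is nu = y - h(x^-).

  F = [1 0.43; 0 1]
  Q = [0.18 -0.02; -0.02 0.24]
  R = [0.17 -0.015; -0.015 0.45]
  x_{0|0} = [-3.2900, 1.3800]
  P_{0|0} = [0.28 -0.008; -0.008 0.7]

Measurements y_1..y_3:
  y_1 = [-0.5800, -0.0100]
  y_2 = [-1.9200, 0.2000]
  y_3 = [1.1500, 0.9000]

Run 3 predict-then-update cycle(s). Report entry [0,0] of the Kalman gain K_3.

step 1: x^-=[-2.6966, 1.3800]  P^-=[0.5826 0.2730; 0.2730 0.9400]  H_jac=[-0.9026 0.0000; 0.0000 -0.9819]  S=[0.6446 0.2269; 0.2269 1.3562]  K=[-0.7928 -0.0650; -0.1516 -0.6552]  nu=[-0.1495, -0.1996]  x^+=[-2.5651, 1.5335]  P^+=[0.1482 0.0177; 0.0177 0.2980]
step 2: x^-=[-1.9057, 1.5335]  P^-=[0.3985 0.1258; 0.1258 0.5380]  H_jac=[-0.3286 0.0000; 0.0000 -0.9993]  S=[0.2130 0.0263; 0.0263 0.9872]  K=[-0.6010 -0.1113; -0.1272 -0.5412]  nu=[-0.9755, 0.1627]  x^+=[-1.3374, 1.5695]  P^+=[0.3058 0.0411; 0.0411 0.2418]
step 3: x^-=[-0.6625, 1.5695]  P^-=[0.5659 0.1251; 0.1251 0.4818]  H_jac=[0.7884 0.0000; 0.0000 -1.0000]  S=[0.5218 -0.1136; -0.1136 0.9318]  K=[0.8484 -0.0308; 0.0785 -0.5075]  nu=[1.7651, 0.8987]  x^+=[0.8073, 1.2520]  P^+=[0.1835 0.0266; 0.0266 0.2295]

K[0,0] = 0.8484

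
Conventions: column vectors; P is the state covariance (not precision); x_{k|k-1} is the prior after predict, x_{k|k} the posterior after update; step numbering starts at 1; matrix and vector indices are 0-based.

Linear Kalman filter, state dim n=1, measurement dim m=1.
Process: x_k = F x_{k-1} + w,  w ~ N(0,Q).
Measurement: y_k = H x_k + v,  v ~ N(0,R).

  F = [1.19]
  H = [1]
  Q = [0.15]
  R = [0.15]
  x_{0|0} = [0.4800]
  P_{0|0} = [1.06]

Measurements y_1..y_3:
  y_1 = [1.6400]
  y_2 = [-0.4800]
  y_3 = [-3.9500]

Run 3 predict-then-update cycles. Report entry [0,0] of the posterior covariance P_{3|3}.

step 1: x^-=[0.5712]  P^-=[1.6511]  S=[1.8011]  K=[0.9167]  nu=[1.0688]  x^+=[1.5510]  P^+=[0.1375]
step 2: x^-=[1.8457]  P^-=[0.3447]  S=[0.4947]  K=[0.6968]  nu=[-2.3257]  x^+=[0.2251]  P^+=[0.1045]
step 3: x^-=[0.2679]  P^-=[0.2980]  S=[0.4480]  K=[0.6652]  nu=[-4.2179]  x^+=[-2.5378]  P^+=[0.0998]

P_post[0,0] = 0.0998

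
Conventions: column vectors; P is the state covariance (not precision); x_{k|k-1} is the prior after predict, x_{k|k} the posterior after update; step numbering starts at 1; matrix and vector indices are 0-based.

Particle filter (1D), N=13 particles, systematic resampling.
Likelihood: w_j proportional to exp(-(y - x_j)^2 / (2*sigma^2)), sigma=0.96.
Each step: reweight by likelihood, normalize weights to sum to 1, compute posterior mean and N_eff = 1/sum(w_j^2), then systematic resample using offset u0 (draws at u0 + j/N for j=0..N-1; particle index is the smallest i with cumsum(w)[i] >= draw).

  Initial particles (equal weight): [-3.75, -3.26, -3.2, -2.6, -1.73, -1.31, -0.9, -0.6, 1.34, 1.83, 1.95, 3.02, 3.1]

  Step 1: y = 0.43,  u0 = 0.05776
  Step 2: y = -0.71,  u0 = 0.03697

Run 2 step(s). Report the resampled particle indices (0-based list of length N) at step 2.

resampled_idx = [0, 0, 1, 1, 2, 2, 3, 3, 4, 4, 5, 5, 7]

step 1: w=[0.0000, 0.0002, 0.0003, 0.0027, 0.0313, 0.0761, 0.1506, 0.2212, 0.2509, 0.1358, 0.1123, 0.0103, 0.0082]  mean=0.4294  Neff=5.7950  idx=[5, 6, 6, 7, 7, 7, 8, 8, 8, 9, 9, 10, 10]
step 2: w=[0.1332, 0.1588, 0.1588, 0.1609, 0.1609, 0.1609, 0.0166, 0.0166, 0.0166, 0.0049, 0.0049, 0.0035, 0.0035]  mean=-0.6519  Neff=6.8141  idx=[0, 0, 1, 1, 2, 2, 3, 3, 4, 4, 5, 5, 7]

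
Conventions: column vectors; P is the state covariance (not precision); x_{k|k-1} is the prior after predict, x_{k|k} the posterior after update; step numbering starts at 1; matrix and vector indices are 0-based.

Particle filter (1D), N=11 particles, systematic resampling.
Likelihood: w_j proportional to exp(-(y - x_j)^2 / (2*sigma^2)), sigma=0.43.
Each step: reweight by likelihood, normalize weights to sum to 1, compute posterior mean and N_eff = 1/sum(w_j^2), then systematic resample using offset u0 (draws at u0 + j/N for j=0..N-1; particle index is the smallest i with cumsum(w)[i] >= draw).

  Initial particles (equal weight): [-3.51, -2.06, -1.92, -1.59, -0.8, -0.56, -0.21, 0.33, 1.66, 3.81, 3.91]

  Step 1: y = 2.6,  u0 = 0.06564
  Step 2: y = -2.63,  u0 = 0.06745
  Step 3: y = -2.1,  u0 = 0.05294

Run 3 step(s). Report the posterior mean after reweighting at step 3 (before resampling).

post_mean = 1.6600

step 1: w=[0.0000, 0.0000, 0.0000, 0.0000, 0.0000, 0.0000, 0.0000, 0.0000, 0.7614, 0.1584, 0.0802]  mean=2.1810  Neff=1.6360  idx=[8, 8, 8, 8, 8, 8, 8, 8, 9, 9, 10]
step 2: w=[0.1250, 0.1250, 0.1250, 0.1250, 0.1250, 0.1250, 0.1250, 0.1250, 0.0000, 0.0000, 0.0000]  mean=1.6600  Neff=8.0000  idx=[0, 1, 1, 2, 3, 4, 4, 5, 6, 7, 7]
step 3: w=[0.0909, 0.0909, 0.0909, 0.0909, 0.0909, 0.0909, 0.0909, 0.0909, 0.0909, 0.0909, 0.0909]  mean=1.6600  Neff=11.0000  idx=[0, 1, 2, 3, 4, 5, 6, 7, 8, 9, 10]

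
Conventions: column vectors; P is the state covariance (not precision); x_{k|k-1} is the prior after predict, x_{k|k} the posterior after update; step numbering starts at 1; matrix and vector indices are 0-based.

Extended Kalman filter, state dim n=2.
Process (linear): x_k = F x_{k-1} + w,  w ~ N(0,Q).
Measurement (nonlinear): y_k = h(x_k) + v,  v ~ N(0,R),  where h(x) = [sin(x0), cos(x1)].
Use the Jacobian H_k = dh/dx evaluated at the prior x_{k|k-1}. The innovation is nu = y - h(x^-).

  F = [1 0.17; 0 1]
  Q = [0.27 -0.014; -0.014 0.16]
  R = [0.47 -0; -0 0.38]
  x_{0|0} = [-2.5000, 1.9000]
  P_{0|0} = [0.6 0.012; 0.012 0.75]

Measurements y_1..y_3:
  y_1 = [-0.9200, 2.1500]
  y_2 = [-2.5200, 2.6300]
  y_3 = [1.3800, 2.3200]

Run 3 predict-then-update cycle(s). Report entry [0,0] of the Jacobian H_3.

H_jac[0,0] = 0.4282

step 1: x^-=[-2.1770, 1.9000]  P^-=[0.8958 0.1255; 0.1255 0.9100]  H_jac=[-0.5698 0.0000; 0.0000 -0.9463]  S=[0.7608 0.0677; 0.0677 1.1949]  K=[-0.6653 -0.0617; -0.0300 -0.7190]  nu=[-0.0982, 2.4733]  x^+=[-2.2643, 0.1247]  P^+=[0.5489 0.0248; 0.0248 0.2887]
step 2: x^-=[-2.2431, 0.1247]  P^-=[0.8356 0.0599; 0.0599 0.4487]  H_jac=[-0.6228 0.0000; 0.0000 -0.1244]  S=[0.7941 0.0046; 0.0046 0.3869]  K=[-0.6553 -0.0114; -0.0461 -0.1437]  nu=[-1.7376, 1.6378]  x^+=[-1.1231, -0.0305]  P^+=[0.4945 0.0348; 0.0348 0.4390]
step 3: x^-=[-1.1283, -0.0305]  P^-=[0.7890 0.0954; 0.0954 0.5990]  H_jac=[0.4282 0.0000; 0.0000 0.0305]  S=[0.6147 0.0012; 0.0012 0.3806]  K=[0.5496 0.0058; 0.0664 0.0478]  nu=[2.2837, 1.3205]  x^+=[0.1346, 0.1842]  P^+=[0.6033 0.0729; 0.0729 0.5954]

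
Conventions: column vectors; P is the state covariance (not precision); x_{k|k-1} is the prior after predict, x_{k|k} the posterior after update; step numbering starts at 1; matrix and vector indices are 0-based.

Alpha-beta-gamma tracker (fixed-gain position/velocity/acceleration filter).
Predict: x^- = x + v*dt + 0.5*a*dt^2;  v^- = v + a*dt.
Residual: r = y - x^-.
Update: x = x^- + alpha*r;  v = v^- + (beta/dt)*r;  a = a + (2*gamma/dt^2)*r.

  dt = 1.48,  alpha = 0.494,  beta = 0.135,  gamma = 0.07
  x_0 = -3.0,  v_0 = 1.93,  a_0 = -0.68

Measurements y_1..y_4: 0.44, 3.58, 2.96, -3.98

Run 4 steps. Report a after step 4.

step 1: x_pred=-0.8883  r=1.3283  x^+=-0.2321  v^+=1.0448  a^+=-0.5951
step 2: x_pred=0.6624  r=2.9176  x^+=2.1037  v^+=0.4302  a^+=-0.4086
step 3: x_pred=2.2928  r=0.6672  x^+=2.6224  v^+=-0.1137  a^+=-0.3660
step 4: x_pred=2.0532  r=-6.0332  x^+=-0.9272  v^+=-1.2057  a^+=-0.7516

a_post = -0.7516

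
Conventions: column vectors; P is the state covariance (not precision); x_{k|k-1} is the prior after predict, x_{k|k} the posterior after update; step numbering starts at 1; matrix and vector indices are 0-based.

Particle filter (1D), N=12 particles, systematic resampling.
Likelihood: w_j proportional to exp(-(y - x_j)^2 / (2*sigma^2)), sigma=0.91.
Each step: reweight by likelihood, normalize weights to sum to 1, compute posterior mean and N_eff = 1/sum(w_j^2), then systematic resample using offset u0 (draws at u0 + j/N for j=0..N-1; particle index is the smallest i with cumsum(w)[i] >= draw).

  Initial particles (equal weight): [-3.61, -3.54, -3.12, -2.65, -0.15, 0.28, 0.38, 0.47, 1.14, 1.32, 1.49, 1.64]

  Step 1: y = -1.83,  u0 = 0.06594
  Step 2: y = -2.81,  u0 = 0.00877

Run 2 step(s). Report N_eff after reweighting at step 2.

step 1: w=[0.0866, 0.1004, 0.2149, 0.3911, 0.1068, 0.0399, 0.0307, 0.0241, 0.0029, 0.0015, 0.0008, 0.0004]  mean=-2.3499  Neff=4.3247  idx=[0, 1, 2, 2, 2, 3, 3, 3, 3, 4, 4, 7]
step 2: w=[0.0828, 0.0884, 0.1150, 0.1150, 0.1150, 0.1200, 0.1200, 0.1200, 0.1200, 0.0017, 0.0017, 0.0002]  mean=-2.9613  Neff=8.9284  idx=[0, 1, 2, 2, 3, 4, 4, 5, 6, 7, 7, 8]

N_eff = 8.9284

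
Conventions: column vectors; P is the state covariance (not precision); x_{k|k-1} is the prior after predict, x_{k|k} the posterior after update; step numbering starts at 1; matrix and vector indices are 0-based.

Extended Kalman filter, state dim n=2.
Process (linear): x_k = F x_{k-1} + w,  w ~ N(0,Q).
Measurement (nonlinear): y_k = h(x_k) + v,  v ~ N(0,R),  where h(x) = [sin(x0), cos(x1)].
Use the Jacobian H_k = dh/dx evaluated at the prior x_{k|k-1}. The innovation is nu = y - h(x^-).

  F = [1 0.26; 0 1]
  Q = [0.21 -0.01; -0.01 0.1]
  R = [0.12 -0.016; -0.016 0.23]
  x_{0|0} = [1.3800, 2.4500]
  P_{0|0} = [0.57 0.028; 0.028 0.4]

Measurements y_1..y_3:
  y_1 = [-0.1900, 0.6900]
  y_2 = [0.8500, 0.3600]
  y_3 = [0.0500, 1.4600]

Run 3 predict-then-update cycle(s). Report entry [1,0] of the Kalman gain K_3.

K[1,0] = -0.0465

step 1: x^-=[2.0170, 2.4500]  P^-=[0.8216 0.1220; 0.1220 0.5000]  H_jac=[-0.4315 0.0000; 0.0000 -0.6378]  S=[0.2730 0.0176; 0.0176 0.4334]  K=[-1.2905 -0.1272; -0.1459 -0.7299]  nu=[-1.0921, 1.4602]  x^+=[3.2406, 1.5435]  P^+=[0.3541 0.0135; 0.0135 0.2596]
step 2: x^-=[3.6419, 1.5435]  P^-=[0.5887 0.0710; 0.0710 0.3596]  H_jac=[-0.8774 0.0000; 0.0000 -0.9996]  S=[0.5732 0.0463; 0.0463 0.5893]  K=[-0.8971 -0.0500; -0.0598 -0.6052]  nu=[1.3297, 0.3327]  x^+=[2.4324, 1.2626]  P^+=[0.1218 -0.0029; -0.0029 0.1383]
step 3: x^-=[2.7607, 1.2626]  P^-=[0.3396 0.0231; 0.0231 0.2383]  H_jac=[-0.9283 0.0000; 0.0000 -0.9529]  S=[0.4127 0.0044; 0.0044 0.4464]  K=[-0.7635 -0.0417; -0.0465 -0.5082]  nu=[-0.3217, 1.1566]  x^+=[2.9581, 0.6897]  P^+=[0.0980 -0.0027; -0.0027 0.1219]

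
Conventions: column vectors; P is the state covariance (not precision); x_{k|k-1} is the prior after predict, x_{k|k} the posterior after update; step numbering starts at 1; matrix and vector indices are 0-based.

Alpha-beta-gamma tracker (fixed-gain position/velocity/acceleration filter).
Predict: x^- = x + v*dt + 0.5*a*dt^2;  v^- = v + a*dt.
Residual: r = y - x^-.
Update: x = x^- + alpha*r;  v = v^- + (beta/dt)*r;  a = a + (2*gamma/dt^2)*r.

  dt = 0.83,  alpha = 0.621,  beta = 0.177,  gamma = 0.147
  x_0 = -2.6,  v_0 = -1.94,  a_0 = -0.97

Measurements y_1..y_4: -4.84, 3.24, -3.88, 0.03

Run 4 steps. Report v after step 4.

v_post = 2.8512

step 1: x_pred=-4.5443  r=-0.2957  x^+=-4.7279  v^+=-2.8082  a^+=-1.0962
step 2: x_pred=-7.4363  r=10.6763  x^+=-0.8063  v^+=-1.4412  a^+=3.4601
step 3: x_pred=-0.8107  r=-3.0693  x^+=-2.7167  v^+=0.7761  a^+=2.1502
step 4: x_pred=-1.3319  r=1.3619  x^+=-0.4862  v^+=2.8512  a^+=2.7315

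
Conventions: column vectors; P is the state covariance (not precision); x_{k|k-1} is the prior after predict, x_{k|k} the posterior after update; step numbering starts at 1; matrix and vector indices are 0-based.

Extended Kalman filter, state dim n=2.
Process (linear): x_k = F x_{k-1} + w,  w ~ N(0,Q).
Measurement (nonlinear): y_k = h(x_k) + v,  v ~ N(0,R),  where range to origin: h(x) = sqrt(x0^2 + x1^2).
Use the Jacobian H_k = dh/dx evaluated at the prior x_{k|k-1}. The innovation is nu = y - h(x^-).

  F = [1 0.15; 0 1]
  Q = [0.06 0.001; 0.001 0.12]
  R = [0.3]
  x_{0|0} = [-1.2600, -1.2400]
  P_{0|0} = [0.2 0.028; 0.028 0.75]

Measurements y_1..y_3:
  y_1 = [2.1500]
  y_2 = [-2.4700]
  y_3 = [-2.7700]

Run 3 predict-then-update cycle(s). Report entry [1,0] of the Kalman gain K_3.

step 1: x^-=[-1.4460, -1.2400]  P^-=[0.2853 0.1415; 0.1415 0.8700]  H_jac=[-0.7591 -0.6510]  S=[0.9729]  K=[-0.3173; -0.6925]  nu=[0.2451]  x^+=[-1.5238, -1.4098]  P^+=[0.1873 -0.0723; -0.0723 0.4034]
step 2: x^-=[-1.7352, -1.4098]  P^-=[0.2347 -0.0107; -0.0107 0.5234]  H_jac=[-0.7761 -0.6306]  S=[0.6390]  K=[-0.2745; -0.5034]  nu=[-4.7057]  x^+=[-0.4434, 0.9593]  P^+=[0.1866 -0.0991; -0.0991 0.3615]
step 3: x^-=[-0.2995, 0.9593]  P^-=[0.2250 -0.0438; -0.0438 0.4815]  H_jac=[-0.2980 0.9546]  S=[0.7836]  K=[-0.1390; 0.6031]  nu=[-3.7750]  x^+=[0.2251, -1.3176]  P^+=[0.2099 0.0218; 0.0218 0.1964]

K[1,0] = 0.6031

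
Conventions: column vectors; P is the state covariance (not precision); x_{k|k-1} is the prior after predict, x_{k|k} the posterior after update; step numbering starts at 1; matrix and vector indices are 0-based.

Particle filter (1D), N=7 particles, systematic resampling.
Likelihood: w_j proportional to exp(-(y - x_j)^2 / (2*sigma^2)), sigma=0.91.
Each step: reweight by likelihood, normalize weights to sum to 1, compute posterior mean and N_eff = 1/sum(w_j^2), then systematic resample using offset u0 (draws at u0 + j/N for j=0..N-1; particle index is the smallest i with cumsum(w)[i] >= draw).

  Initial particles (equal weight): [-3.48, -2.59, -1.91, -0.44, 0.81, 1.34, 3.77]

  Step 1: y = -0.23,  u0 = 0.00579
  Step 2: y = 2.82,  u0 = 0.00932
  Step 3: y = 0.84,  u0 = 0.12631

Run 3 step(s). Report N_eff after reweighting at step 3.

step 1: w=[0.0009, 0.0179, 0.0939, 0.5024, 0.2685, 0.1165, 0.0000]  mean=-0.0760  Neff=2.8804  idx=[1, 3, 3, 3, 3, 4, 4]
step 2: w=[0.0000, 0.0090, 0.0090, 0.0090, 0.0090, 0.4819, 0.4819]  mean=0.7649  Neff=2.1512  idx=[2, 5, 5, 5, 6, 6, 6]
step 3: w=[0.0584, 0.1569, 0.1569, 0.1569, 0.1569, 0.1569, 0.1569]  mean=0.7370  Neff=6.6146  idx=[1, 2, 3, 4, 5, 5, 6]

N_eff = 6.6146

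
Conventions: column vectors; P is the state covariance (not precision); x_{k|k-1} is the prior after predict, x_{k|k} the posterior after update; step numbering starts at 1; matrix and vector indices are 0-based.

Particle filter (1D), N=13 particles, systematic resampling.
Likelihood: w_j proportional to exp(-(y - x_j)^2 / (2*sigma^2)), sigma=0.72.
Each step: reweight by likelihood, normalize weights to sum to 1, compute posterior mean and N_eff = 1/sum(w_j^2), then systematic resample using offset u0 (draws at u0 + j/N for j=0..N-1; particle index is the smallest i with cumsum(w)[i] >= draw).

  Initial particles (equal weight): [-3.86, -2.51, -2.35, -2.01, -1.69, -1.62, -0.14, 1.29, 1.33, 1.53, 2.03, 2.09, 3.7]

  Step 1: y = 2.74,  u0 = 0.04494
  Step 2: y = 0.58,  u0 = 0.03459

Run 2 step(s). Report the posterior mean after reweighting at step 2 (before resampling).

post_mean = 1.6260

step 1: w=[0.0000, 0.0000, 0.0000, 0.0000, 0.0000, 0.0000, 0.0002, 0.0594, 0.0664, 0.1100, 0.2778, 0.3005, 0.1857]  mean=2.2123  Neff=4.5046  idx=[7, 8, 9, 10, 10, 10, 10, 11, 11, 11, 11, 12, 12]
step 2: w=[0.2379, 0.2248, 0.1620, 0.0509, 0.0509, 0.0509, 0.0509, 0.0429, 0.0429, 0.0429, 0.0429, 0.0000, 0.0000]  mean=1.6260  Neff=6.6178  idx=[0, 0, 0, 1, 1, 1, 2, 2, 3, 5, 6, 8, 10]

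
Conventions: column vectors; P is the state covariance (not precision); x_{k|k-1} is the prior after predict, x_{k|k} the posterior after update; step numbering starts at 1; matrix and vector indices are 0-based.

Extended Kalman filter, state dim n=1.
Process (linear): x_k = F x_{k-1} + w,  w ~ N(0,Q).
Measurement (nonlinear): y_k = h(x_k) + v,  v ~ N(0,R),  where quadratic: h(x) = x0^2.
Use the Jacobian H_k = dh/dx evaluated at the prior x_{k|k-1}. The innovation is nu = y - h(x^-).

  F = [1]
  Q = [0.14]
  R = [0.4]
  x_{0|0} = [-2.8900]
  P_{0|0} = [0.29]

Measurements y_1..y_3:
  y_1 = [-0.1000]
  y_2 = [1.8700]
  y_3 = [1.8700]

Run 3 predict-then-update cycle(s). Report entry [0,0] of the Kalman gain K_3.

K[0,0] = -0.2774

step 1: x^-=[-2.8900]  P^-=[0.4300]  H_jac=[-5.7800]  S=[14.7656]  K=[-0.1683]  nu=[-8.4521]  x^+=[-1.4673]  P^+=[0.0116]
step 2: x^-=[-1.4673]  P^-=[0.1516]  H_jac=[-2.9346]  S=[1.7060]  K=[-0.2609]  nu=[-0.2830]  x^+=[-1.3935]  P^+=[0.0356]
step 3: x^-=[-1.3935]  P^-=[0.1756]  H_jac=[-2.7870]  S=[1.7636]  K=[-0.2774]  nu=[-0.0718]  x^+=[-1.3736]  P^+=[0.0398]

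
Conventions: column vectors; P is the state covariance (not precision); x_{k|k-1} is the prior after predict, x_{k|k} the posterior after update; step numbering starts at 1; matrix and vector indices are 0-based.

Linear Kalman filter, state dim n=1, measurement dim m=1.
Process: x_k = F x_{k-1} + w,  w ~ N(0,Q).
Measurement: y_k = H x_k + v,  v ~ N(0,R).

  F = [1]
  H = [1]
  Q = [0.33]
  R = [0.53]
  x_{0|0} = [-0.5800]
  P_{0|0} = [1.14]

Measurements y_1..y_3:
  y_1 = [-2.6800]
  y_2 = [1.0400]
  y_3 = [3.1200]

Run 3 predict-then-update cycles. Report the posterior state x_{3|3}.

step 1: x^-=[-0.5800]  P^-=[1.4700]  S=[2.0000]  K=[0.7350]  nu=[-2.1000]  x^+=[-2.1235]  P^+=[0.3896]
step 2: x^-=[-2.1235]  P^-=[0.7196]  S=[1.2496]  K=[0.5758]  nu=[3.1635]  x^+=[-0.3018]  P^+=[0.3052]
step 3: x^-=[-0.3018]  P^-=[0.6352]  S=[1.1652]  K=[0.5451]  nu=[3.4218]  x^+=[1.5636]  P^+=[0.2889]

x_post = [1.5636]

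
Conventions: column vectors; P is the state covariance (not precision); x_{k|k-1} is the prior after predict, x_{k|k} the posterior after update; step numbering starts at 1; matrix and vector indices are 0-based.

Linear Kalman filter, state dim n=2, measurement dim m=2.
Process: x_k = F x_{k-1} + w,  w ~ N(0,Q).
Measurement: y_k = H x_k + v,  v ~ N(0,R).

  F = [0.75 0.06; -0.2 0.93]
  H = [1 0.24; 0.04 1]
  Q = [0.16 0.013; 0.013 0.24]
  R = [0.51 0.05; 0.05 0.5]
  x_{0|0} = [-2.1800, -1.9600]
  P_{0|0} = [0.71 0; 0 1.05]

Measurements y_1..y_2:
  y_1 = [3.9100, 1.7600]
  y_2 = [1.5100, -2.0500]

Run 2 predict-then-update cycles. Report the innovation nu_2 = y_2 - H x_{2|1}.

innov = [0.4976, -2.7936]

step 1: x^-=[-1.7526, -1.3868]  P^-=[0.5632 -0.0349; -0.0349 1.1765]  S=[1.1242 0.3197; 0.3197 1.6747]  K=[0.5240 -0.1074; 0.0218 0.6976]  nu=[5.9954, 3.2169]  x^+=[1.0437, 0.9878]  P^+=[0.2711 -0.0384; -0.0384 0.3514]
step 2: x^-=[0.8420, 0.7099]  P^-=[0.3103 -0.0343; -0.0343 0.5690]  S=[0.8366 0.1643; 0.1643 1.0668]  K=[0.3765 -0.0785; 0.0182 0.5293]  nu=[0.4976, -2.7936]  x^+=[1.2488, -0.7597]  P^+=[0.1949 -0.0282; -0.0282 0.2667]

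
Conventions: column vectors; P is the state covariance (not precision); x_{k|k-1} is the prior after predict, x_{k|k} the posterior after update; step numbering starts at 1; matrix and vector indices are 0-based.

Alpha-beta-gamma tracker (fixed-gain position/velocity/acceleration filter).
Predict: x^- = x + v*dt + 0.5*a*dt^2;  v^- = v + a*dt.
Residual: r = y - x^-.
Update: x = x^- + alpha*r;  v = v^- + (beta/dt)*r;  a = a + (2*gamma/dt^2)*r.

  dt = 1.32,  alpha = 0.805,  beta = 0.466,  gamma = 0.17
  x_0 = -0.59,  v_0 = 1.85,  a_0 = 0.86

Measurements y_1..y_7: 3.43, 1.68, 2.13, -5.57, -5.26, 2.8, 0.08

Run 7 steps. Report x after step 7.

step 1: x_pred=2.6012  r=0.8288  x^+=3.2684  v^+=3.2778  a^+=1.0217
step 2: x_pred=8.4852  r=-6.8052  x^+=3.0070  v^+=2.2240  a^+=-0.3062
step 3: x_pred=5.6760  r=-3.5460  x^+=2.8215  v^+=0.5680  a^+=-0.9981
step 4: x_pred=2.7017  r=-8.2717  x^+=-3.9570  v^+=-3.6697  a^+=-2.6122
step 5: x_pred=-11.0767  r=5.8167  x^+=-6.3943  v^+=-5.0643  a^+=-1.4772
step 6: x_pred=-14.3660  r=17.1660  x^+=-0.5474  v^+=-0.9540  a^+=1.8725
step 7: x_pred=-0.1754  r=0.2554  x^+=0.0302  v^+=1.6078  a^+=1.9223

x_post = 0.0302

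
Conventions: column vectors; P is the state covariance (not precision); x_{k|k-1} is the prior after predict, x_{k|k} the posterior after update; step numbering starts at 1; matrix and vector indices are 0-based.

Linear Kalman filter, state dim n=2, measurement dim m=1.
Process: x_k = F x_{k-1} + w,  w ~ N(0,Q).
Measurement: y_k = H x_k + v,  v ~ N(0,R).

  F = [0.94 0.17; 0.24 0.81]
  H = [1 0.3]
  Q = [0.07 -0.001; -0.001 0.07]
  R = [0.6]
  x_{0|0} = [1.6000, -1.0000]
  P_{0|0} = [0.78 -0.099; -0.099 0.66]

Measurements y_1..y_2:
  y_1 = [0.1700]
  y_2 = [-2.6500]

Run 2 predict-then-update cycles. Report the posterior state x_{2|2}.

x_post = [-0.5688, -1.0718]

step 1: x^-=[1.3340, -0.4260]  P^-=[0.7466 0.1864; 0.1864 0.5095]  S=[1.5044]  K=[0.5335; 0.2255]  nu=[-1.0362]  x^+=[0.7812, -0.6597]  P^+=[0.3185 0.0054; 0.0054 0.4329]
step 2: x^-=[0.6222, -0.3469]  P^-=[0.3656 0.1348; 0.1348 0.3745]  S=[1.0802]  K=[0.3759; 0.2288]  nu=[-3.1681]  x^+=[-0.5688, -1.0718]  P^+=[0.2130 0.0419; 0.0419 0.3180]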